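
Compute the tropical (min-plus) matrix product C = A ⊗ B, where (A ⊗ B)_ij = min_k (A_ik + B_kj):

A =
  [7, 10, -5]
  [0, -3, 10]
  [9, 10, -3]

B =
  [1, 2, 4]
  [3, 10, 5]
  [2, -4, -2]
A ⊗ B =
  [-3, -9, -7]
  [0, 2, 2]
  [-1, -7, -5]

Apply the min-plus product entry-by-entry:
  C[0][0] = min over k of (A[0][0] + B[0][0] = 7 + 1 = 8, A[0][1] + B[1][0] = 10 + 3 = 13, A[0][2] + B[2][0] = -5 + 2 = -3) = -3 (attained at k = 2)
  C[0][1] = min over k of (A[0][0] + B[0][1] = 7 + 2 = 9, A[0][1] + B[1][1] = 10 + 10 = 20, A[0][2] + B[2][1] = -5 + -4 = -9) = -9 (attained at k = 2)
  C[0][2] = min over k of (A[0][0] + B[0][2] = 7 + 4 = 11, A[0][1] + B[1][2] = 10 + 5 = 15, A[0][2] + B[2][2] = -5 + -2 = -7) = -7 (attained at k = 2)
  C[1][0] = min over k of (A[1][0] + B[0][0] = 0 + 1 = 1, A[1][1] + B[1][0] = -3 + 3 = 0, A[1][2] + B[2][0] = 10 + 2 = 12) = 0 (attained at k = 1)
  C[1][1] = min over k of (A[1][0] + B[0][1] = 0 + 2 = 2, A[1][1] + B[1][1] = -3 + 10 = 7, A[1][2] + B[2][1] = 10 + -4 = 6) = 2 (attained at k = 0)
  C[1][2] = min over k of (A[1][0] + B[0][2] = 0 + 4 = 4, A[1][1] + B[1][2] = -3 + 5 = 2, A[1][2] + B[2][2] = 10 + -2 = 8) = 2 (attained at k = 1)
  C[2][0] = min over k of (A[2][0] + B[0][0] = 9 + 1 = 10, A[2][1] + B[1][0] = 10 + 3 = 13, A[2][2] + B[2][0] = -3 + 2 = -1) = -1 (attained at k = 2)
  C[2][1] = min over k of (A[2][0] + B[0][1] = 9 + 2 = 11, A[2][1] + B[1][1] = 10 + 10 = 20, A[2][2] + B[2][1] = -3 + -4 = -7) = -7 (attained at k = 2)
  C[2][2] = min over k of (A[2][0] + B[0][2] = 9 + 4 = 13, A[2][1] + B[1][2] = 10 + 5 = 15, A[2][2] + B[2][2] = -3 + -2 = -5) = -5 (attained at k = 2)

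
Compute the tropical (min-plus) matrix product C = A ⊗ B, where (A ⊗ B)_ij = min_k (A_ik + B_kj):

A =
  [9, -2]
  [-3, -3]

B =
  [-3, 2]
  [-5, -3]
A ⊗ B =
  [-7, -5]
  [-8, -6]

Apply the min-plus product entry-by-entry:
  C[0][0] = min over k of (A[0][0] + B[0][0] = 9 + -3 = 6, A[0][1] + B[1][0] = -2 + -5 = -7) = -7 (attained at k = 1)
  C[0][1] = min over k of (A[0][0] + B[0][1] = 9 + 2 = 11, A[0][1] + B[1][1] = -2 + -3 = -5) = -5 (attained at k = 1)
  C[1][0] = min over k of (A[1][0] + B[0][0] = -3 + -3 = -6, A[1][1] + B[1][0] = -3 + -5 = -8) = -8 (attained at k = 1)
  C[1][1] = min over k of (A[1][0] + B[0][1] = -3 + 2 = -1, A[1][1] + B[1][1] = -3 + -3 = -6) = -6 (attained at k = 1)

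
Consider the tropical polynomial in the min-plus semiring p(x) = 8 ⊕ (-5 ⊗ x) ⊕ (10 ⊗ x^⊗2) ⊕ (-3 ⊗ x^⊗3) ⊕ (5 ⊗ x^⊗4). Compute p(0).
p(0) = -5

A tropical monomial a ⊗ x^⊗i evaluates to a + i · x. Evaluating each term at x = 0:
  Term 0 contributes 8 + 0 · 0 = 8
  Term 1 contributes -5 + 1 · 0 = -5
  Term 2 contributes 10 + 2 · 0 = 10
  Term 3 contributes -3 + 3 · 0 = -3
  Term 4 contributes 5 + 4 · 0 = 5
p(0) = ⊕ of these = min[8, -5, 10, -3, 5] = -5.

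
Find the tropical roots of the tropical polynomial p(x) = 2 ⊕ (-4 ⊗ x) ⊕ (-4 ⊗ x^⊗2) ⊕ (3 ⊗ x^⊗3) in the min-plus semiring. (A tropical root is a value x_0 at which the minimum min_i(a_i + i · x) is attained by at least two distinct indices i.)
Roots: {-7, 0, 6}

Each tropical root is a break point of the lower envelope of the lines y = a_i + i · x (there are 4 lines, with slopes 0, 1, ..., 3). Only the lines that attain the minimum somewhere contribute to roots; other lines are dominated. Here the surviving (envelope) indices are i = 3, i = 2, i = 1, i = 0.
Intersections between consecutive envelope lines give the roots: for adjacent envelope indices i < j the intersection is x = (a_i − a_j) / (j − i). Reading off the sorted break points: {-7, 0, 6}.
Verification: at each break x_0, at least two indices attain the minimum of min_i(a_i + i · x_0).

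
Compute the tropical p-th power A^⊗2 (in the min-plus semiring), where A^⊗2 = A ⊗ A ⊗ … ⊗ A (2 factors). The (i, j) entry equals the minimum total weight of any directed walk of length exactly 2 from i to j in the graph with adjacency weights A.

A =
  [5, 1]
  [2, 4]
A^⊗2 =
  [3, 5]
  [6, 3]

Each entry (A^⊗2)_ij equals the minimum over all length-2 walks i = v_0 → v_1 → … → v_2 = j of Σ_t A[v_t][v_{t+1}]. For example, for (i, j) = (0, 1) we minimise over 2 possible intermediate vertex sequences; the minimum is 5, attained along the walk 0 → 1 → 1.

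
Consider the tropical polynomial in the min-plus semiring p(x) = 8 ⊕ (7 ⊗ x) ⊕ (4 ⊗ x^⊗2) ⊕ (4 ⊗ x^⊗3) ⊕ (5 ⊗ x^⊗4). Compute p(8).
p(8) = 8

A tropical monomial a ⊗ x^⊗i evaluates to a + i · x. Evaluating each term at x = 8:
  Term 0 contributes 8 + 0 · 8 = 8
  Term 1 contributes 7 + 1 · 8 = 15
  Term 2 contributes 4 + 2 · 8 = 20
  Term 3 contributes 4 + 3 · 8 = 28
  Term 4 contributes 5 + 4 · 8 = 37
p(8) = ⊕ of these = min[8, 15, 20, 28, 37] = 8.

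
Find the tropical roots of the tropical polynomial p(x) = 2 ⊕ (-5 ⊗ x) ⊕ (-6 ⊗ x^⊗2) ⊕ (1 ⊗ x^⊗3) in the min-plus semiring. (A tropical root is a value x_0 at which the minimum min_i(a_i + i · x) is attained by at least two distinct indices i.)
Roots: {-7, 1, 7}

Each tropical root is a break point of the lower envelope of the lines y = a_i + i · x (there are 4 lines, with slopes 0, 1, ..., 3). Only the lines that attain the minimum somewhere contribute to roots; other lines are dominated. Here the surviving (envelope) indices are i = 3, i = 2, i = 1, i = 0.
Intersections between consecutive envelope lines give the roots: for adjacent envelope indices i < j the intersection is x = (a_i − a_j) / (j − i). Reading off the sorted break points: {-7, 1, 7}.
Verification: at each break x_0, at least two indices attain the minimum of min_i(a_i + i · x_0).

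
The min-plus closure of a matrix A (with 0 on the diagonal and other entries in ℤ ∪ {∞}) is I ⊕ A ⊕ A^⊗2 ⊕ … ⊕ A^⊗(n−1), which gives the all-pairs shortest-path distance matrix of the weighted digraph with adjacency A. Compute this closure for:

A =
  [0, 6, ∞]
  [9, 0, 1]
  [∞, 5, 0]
Closure =
  [0, 6, 7]
  [9, 0, 1]
  [14, 5, 0]

This is the Floyd-Warshall all-pairs shortest-path computation. For each intermediate vertex k = 0, 1, …, 2, update dist[i][j] ← min(dist[i][j], dist[i][k] + dist[k][j]). The final matrix gives, for each (i, j), the minimum total weight of any directed path from i to j (possibly empty when i = j).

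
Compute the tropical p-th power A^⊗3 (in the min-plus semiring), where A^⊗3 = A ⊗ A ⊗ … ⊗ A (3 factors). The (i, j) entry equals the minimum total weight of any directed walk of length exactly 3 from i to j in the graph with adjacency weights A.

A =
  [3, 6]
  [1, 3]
A^⊗3 =
  [9, 12]
  [7, 9]

Each entry (A^⊗3)_ij equals the minimum over all length-3 walks i = v_0 → v_1 → … → v_3 = j of Σ_t A[v_t][v_{t+1}]. For example, for (i, j) = (0, 1) we minimise over 4 possible intermediate vertex sequences; the minimum is 12, attained along the walk 0 → 0 → 0 → 1.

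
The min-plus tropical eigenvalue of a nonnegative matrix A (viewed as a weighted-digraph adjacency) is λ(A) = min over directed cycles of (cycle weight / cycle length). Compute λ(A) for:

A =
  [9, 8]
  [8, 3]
λ(A) = 3

Enumerate directed cycles and compute their means (weight / length). Sample:
  cycle 0 → 0: weight = 9, length = 1, mean = 9/1 ≈ 9.000
  cycle 1 → 1: weight = 3, length = 1, mean = 3/1 ≈ 3.000
  cycle 0 → 1 → 0: weight = 16, length = 2, mean = 16/2 ≈ 8.000
  cycle 1 → 0 → 1: weight = 16, length = 2, mean = 16/2 ≈ 8.000
Minimum mean = 3.000, attained e.g. along the cycle 1 → 1 with weight 3 and length 1. So λ(A) = 3/1 = 3.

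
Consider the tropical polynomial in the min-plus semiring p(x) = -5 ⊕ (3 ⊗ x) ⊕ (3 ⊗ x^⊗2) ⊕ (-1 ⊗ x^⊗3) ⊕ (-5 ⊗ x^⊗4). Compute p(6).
p(6) = -5

A tropical monomial a ⊗ x^⊗i evaluates to a + i · x. Evaluating each term at x = 6:
  Term 0 contributes -5 + 0 · 6 = -5
  Term 1 contributes 3 + 1 · 6 = 9
  Term 2 contributes 3 + 2 · 6 = 15
  Term 3 contributes -1 + 3 · 6 = 17
  Term 4 contributes -5 + 4 · 6 = 19
p(6) = ⊕ of these = min[-5, 9, 15, 17, 19] = -5.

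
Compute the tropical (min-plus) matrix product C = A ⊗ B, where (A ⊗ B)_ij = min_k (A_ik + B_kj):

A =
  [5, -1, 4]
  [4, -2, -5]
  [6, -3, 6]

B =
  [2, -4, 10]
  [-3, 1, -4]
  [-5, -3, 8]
A ⊗ B =
  [-4, 0, -5]
  [-10, -8, -6]
  [-6, -2, -7]

Apply the min-plus product entry-by-entry:
  C[0][0] = min over k of (A[0][0] + B[0][0] = 5 + 2 = 7, A[0][1] + B[1][0] = -1 + -3 = -4, A[0][2] + B[2][0] = 4 + -5 = -1) = -4 (attained at k = 1)
  C[0][1] = min over k of (A[0][0] + B[0][1] = 5 + -4 = 1, A[0][1] + B[1][1] = -1 + 1 = 0, A[0][2] + B[2][1] = 4 + -3 = 1) = 0 (attained at k = 1)
  C[0][2] = min over k of (A[0][0] + B[0][2] = 5 + 10 = 15, A[0][1] + B[1][2] = -1 + -4 = -5, A[0][2] + B[2][2] = 4 + 8 = 12) = -5 (attained at k = 1)
  C[1][0] = min over k of (A[1][0] + B[0][0] = 4 + 2 = 6, A[1][1] + B[1][0] = -2 + -3 = -5, A[1][2] + B[2][0] = -5 + -5 = -10) = -10 (attained at k = 2)
  C[1][1] = min over k of (A[1][0] + B[0][1] = 4 + -4 = 0, A[1][1] + B[1][1] = -2 + 1 = -1, A[1][2] + B[2][1] = -5 + -3 = -8) = -8 (attained at k = 2)
  C[1][2] = min over k of (A[1][0] + B[0][2] = 4 + 10 = 14, A[1][1] + B[1][2] = -2 + -4 = -6, A[1][2] + B[2][2] = -5 + 8 = 3) = -6 (attained at k = 1)
  C[2][0] = min over k of (A[2][0] + B[0][0] = 6 + 2 = 8, A[2][1] + B[1][0] = -3 + -3 = -6, A[2][2] + B[2][0] = 6 + -5 = 1) = -6 (attained at k = 1)
  C[2][1] = min over k of (A[2][0] + B[0][1] = 6 + -4 = 2, A[2][1] + B[1][1] = -3 + 1 = -2, A[2][2] + B[2][1] = 6 + -3 = 3) = -2 (attained at k = 1)
  C[2][2] = min over k of (A[2][0] + B[0][2] = 6 + 10 = 16, A[2][1] + B[1][2] = -3 + -4 = -7, A[2][2] + B[2][2] = 6 + 8 = 14) = -7 (attained at k = 1)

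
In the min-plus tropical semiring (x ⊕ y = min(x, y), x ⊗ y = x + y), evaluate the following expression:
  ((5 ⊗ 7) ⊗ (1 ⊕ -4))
((5 ⊗ 7) ⊗ (1 ⊕ -4)) = 8

Expand innermost to outermost. Recall ⊕ takes the minimum of its arguments and ⊗ takes their sum. Working out the expression ((5 ⊗ 7) ⊗ (1 ⊕ -4)) gives 8.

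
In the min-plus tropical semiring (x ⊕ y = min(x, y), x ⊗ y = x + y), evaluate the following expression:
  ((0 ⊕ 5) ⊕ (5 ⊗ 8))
((0 ⊕ 5) ⊕ (5 ⊗ 8)) = 0

Expand innermost to outermost. Recall ⊕ takes the minimum of its arguments and ⊗ takes their sum. Working out the expression ((0 ⊕ 5) ⊕ (5 ⊗ 8)) gives 0.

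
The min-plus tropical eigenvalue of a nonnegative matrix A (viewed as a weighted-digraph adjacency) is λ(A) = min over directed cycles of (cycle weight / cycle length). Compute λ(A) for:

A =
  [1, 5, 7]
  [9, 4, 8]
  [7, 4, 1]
λ(A) = 1

Enumerate directed cycles and compute their means (weight / length). Sample:
  cycle 0 → 0: weight = 1, length = 1, mean = 1/1 ≈ 1.000
  cycle 1 → 1: weight = 4, length = 1, mean = 4/1 ≈ 4.000
  cycle 2 → 2: weight = 1, length = 1, mean = 1/1 ≈ 1.000
  cycle 0 → 1 → 0: weight = 14, length = 2, mean = 14/2 ≈ 7.000
  cycle 0 → 2 → 0: weight = 14, length = 2, mean = 14/2 ≈ 7.000
  cycle 1 → 0 → 1: weight = 14, length = 2, mean = 14/2 ≈ 7.000
Minimum mean = 1.000, attained e.g. along the cycle 0 → 0 with weight 1 and length 1. So λ(A) = 1/1 = 1.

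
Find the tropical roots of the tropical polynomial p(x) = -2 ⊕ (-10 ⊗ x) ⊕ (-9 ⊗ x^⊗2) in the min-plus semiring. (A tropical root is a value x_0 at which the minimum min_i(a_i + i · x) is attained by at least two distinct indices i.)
Roots: {-1, 8}

Each tropical root is a break point of the lower envelope of the lines y = a_i + i · x (there are 3 lines, with slopes 0, 1, ..., 2). Only the lines that attain the minimum somewhere contribute to roots; other lines are dominated. Here the surviving (envelope) indices are i = 2, i = 1, i = 0.
Intersections between consecutive envelope lines give the roots: for adjacent envelope indices i < j the intersection is x = (a_i − a_j) / (j − i). Reading off the sorted break points: {-1, 8}.
Verification: at each break x_0, at least two indices attain the minimum of min_i(a_i + i · x_0).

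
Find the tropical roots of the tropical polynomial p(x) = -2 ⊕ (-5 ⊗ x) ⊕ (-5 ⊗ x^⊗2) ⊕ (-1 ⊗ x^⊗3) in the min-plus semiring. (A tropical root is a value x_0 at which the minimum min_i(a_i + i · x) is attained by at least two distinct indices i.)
Roots: {-4, 0, 3}

Each tropical root is a break point of the lower envelope of the lines y = a_i + i · x (there are 4 lines, with slopes 0, 1, ..., 3). Only the lines that attain the minimum somewhere contribute to roots; other lines are dominated. Here the surviving (envelope) indices are i = 3, i = 2, i = 1, i = 0.
Intersections between consecutive envelope lines give the roots: for adjacent envelope indices i < j the intersection is x = (a_i − a_j) / (j − i). Reading off the sorted break points: {-4, 0, 3}.
Verification: at each break x_0, at least two indices attain the minimum of min_i(a_i + i · x_0).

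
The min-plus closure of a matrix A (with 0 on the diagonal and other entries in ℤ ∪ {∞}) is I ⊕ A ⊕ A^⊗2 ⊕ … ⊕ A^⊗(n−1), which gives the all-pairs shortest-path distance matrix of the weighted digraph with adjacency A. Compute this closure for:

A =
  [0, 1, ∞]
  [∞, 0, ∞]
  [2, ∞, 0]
Closure =
  [0, 1, ∞]
  [∞, 0, ∞]
  [2, 3, 0]

This is the Floyd-Warshall all-pairs shortest-path computation. For each intermediate vertex k = 0, 1, …, 2, update dist[i][j] ← min(dist[i][j], dist[i][k] + dist[k][j]). The final matrix gives, for each (i, j), the minimum total weight of any directed path from i to j (possibly empty when i = j).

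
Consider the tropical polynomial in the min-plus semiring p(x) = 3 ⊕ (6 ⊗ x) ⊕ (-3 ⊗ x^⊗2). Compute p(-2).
p(-2) = -7

A tropical monomial a ⊗ x^⊗i evaluates to a + i · x. Evaluating each term at x = -2:
  Term 0 contributes 3 + 0 · -2 = 3
  Term 1 contributes 6 + 1 · -2 = 4
  Term 2 contributes -3 + 2 · -2 = -7
p(-2) = ⊕ of these = min[3, 4, -7] = -7.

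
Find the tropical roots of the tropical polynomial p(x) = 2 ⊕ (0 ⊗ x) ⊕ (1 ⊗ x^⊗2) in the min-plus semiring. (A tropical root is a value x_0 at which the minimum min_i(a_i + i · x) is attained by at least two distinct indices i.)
Roots: {-1, 2}

Each tropical root is a break point of the lower envelope of the lines y = a_i + i · x (there are 3 lines, with slopes 0, 1, ..., 2). Only the lines that attain the minimum somewhere contribute to roots; other lines are dominated. Here the surviving (envelope) indices are i = 2, i = 1, i = 0.
Intersections between consecutive envelope lines give the roots: for adjacent envelope indices i < j the intersection is x = (a_i − a_j) / (j − i). Reading off the sorted break points: {-1, 2}.
Verification: at each break x_0, at least two indices attain the minimum of min_i(a_i + i · x_0).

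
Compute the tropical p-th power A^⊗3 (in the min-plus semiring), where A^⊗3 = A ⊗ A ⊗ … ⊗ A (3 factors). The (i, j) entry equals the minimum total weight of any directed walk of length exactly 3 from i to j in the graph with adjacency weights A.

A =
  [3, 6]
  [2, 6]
A^⊗3 =
  [9, 12]
  [8, 11]

Each entry (A^⊗3)_ij equals the minimum over all length-3 walks i = v_0 → v_1 → … → v_3 = j of Σ_t A[v_t][v_{t+1}]. For example, for (i, j) = (0, 1) we minimise over 4 possible intermediate vertex sequences; the minimum is 12, attained along the walk 0 → 0 → 0 → 1.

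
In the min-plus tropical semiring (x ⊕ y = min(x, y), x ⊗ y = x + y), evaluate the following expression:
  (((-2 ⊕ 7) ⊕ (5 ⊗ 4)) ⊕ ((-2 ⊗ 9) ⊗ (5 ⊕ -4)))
(((-2 ⊕ 7) ⊕ (5 ⊗ 4)) ⊕ ((-2 ⊗ 9) ⊗ (5 ⊕ -4))) = -2

Expand innermost to outermost. Recall ⊕ takes the minimum of its arguments and ⊗ takes their sum. Working out the expression (((-2 ⊕ 7) ⊕ (5 ⊗ 4)) ⊕ ((-2 ⊗ 9) ⊗ (5 ⊕ -4))) gives -2.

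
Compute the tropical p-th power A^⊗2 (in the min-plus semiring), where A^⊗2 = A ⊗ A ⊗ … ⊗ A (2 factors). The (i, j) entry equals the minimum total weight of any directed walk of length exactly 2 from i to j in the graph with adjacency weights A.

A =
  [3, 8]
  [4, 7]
A^⊗2 =
  [6, 11]
  [7, 12]

Each entry (A^⊗2)_ij equals the minimum over all length-2 walks i = v_0 → v_1 → … → v_2 = j of Σ_t A[v_t][v_{t+1}]. For example, for (i, j) = (0, 1) we minimise over 2 possible intermediate vertex sequences; the minimum is 11, attained along the walk 0 → 0 → 1.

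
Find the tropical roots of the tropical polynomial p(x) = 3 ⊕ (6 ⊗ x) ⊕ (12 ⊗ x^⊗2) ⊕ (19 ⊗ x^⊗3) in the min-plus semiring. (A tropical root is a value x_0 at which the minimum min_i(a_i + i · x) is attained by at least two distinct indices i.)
Roots: {-7, -6, -3}

Each tropical root is a break point of the lower envelope of the lines y = a_i + i · x (there are 4 lines, with slopes 0, 1, ..., 3). Only the lines that attain the minimum somewhere contribute to roots; other lines are dominated. Here the surviving (envelope) indices are i = 3, i = 2, i = 1, i = 0.
Intersections between consecutive envelope lines give the roots: for adjacent envelope indices i < j the intersection is x = (a_i − a_j) / (j − i). Reading off the sorted break points: {-7, -6, -3}.
Verification: at each break x_0, at least two indices attain the minimum of min_i(a_i + i · x_0).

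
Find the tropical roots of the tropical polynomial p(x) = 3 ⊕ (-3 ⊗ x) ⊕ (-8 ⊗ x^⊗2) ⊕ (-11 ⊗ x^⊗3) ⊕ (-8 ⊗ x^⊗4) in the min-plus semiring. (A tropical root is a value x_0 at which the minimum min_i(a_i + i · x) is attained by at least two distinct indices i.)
Roots: {-3, 3, 5, 6}

Each tropical root is a break point of the lower envelope of the lines y = a_i + i · x (there are 5 lines, with slopes 0, 1, ..., 4). Only the lines that attain the minimum somewhere contribute to roots; other lines are dominated. Here the surviving (envelope) indices are i = 4, i = 3, i = 2, i = 1, i = 0.
Intersections between consecutive envelope lines give the roots: for adjacent envelope indices i < j the intersection is x = (a_i − a_j) / (j − i). Reading off the sorted break points: {-3, 3, 5, 6}.
Verification: at each break x_0, at least two indices attain the minimum of min_i(a_i + i · x_0).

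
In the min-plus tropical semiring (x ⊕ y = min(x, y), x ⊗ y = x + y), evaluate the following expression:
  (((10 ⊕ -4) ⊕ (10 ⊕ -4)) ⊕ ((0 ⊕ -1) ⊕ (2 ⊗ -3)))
(((10 ⊕ -4) ⊕ (10 ⊕ -4)) ⊕ ((0 ⊕ -1) ⊕ (2 ⊗ -3))) = -4

Expand innermost to outermost. Recall ⊕ takes the minimum of its arguments and ⊗ takes their sum. Working out the expression (((10 ⊕ -4) ⊕ (10 ⊕ -4)) ⊕ ((0 ⊕ -1) ⊕ (2 ⊗ -3))) gives -4.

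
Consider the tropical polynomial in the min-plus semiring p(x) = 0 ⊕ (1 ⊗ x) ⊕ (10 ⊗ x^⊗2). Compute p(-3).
p(-3) = -2

A tropical monomial a ⊗ x^⊗i evaluates to a + i · x. Evaluating each term at x = -3:
  Term 0 contributes 0 + 0 · -3 = 0
  Term 1 contributes 1 + 1 · -3 = -2
  Term 2 contributes 10 + 2 · -3 = 4
p(-3) = ⊕ of these = min[0, -2, 4] = -2.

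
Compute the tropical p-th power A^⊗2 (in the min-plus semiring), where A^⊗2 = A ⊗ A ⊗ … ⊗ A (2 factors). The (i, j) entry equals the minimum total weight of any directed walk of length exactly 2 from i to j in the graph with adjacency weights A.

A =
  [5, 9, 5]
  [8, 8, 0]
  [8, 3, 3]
A^⊗2 =
  [10, 8, 8]
  [8, 3, 3]
  [11, 6, 3]

Each entry (A^⊗2)_ij equals the minimum over all length-2 walks i = v_0 → v_1 → … → v_2 = j of Σ_t A[v_t][v_{t+1}]. For example, for (i, j) = (0, 2) we minimise over 3 possible intermediate vertex sequences; the minimum is 8, attained along the walk 0 → 2 → 2.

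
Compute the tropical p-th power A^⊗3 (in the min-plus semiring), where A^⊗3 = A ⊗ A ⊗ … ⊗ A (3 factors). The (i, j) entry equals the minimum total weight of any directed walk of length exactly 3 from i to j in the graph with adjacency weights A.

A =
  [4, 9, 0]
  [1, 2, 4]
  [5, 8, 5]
A^⊗3 =
  [9, 10, 5]
  [5, 6, 3]
  [10, 12, 9]

Each entry (A^⊗3)_ij equals the minimum over all length-3 walks i = v_0 → v_1 → … → v_3 = j of Σ_t A[v_t][v_{t+1}]. For example, for (i, j) = (0, 2) we minimise over 9 possible intermediate vertex sequences; the minimum is 5, attained along the walk 0 → 2 → 0 → 2.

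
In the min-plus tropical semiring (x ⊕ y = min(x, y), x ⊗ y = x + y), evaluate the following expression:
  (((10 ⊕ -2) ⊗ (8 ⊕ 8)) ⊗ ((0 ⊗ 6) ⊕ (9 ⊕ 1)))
(((10 ⊕ -2) ⊗ (8 ⊕ 8)) ⊗ ((0 ⊗ 6) ⊕ (9 ⊕ 1))) = 7

Expand innermost to outermost. Recall ⊕ takes the minimum of its arguments and ⊗ takes their sum. Working out the expression (((10 ⊕ -2) ⊗ (8 ⊕ 8)) ⊗ ((0 ⊗ 6) ⊕ (9 ⊕ 1))) gives 7.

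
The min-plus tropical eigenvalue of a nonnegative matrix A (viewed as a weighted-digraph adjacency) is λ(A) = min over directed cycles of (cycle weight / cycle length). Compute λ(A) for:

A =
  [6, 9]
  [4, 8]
λ(A) = 6

Enumerate directed cycles and compute their means (weight / length). Sample:
  cycle 0 → 0: weight = 6, length = 1, mean = 6/1 ≈ 6.000
  cycle 1 → 1: weight = 8, length = 1, mean = 8/1 ≈ 8.000
  cycle 0 → 1 → 0: weight = 13, length = 2, mean = 13/2 ≈ 6.500
  cycle 1 → 0 → 1: weight = 13, length = 2, mean = 13/2 ≈ 6.500
Minimum mean = 6.000, attained e.g. along the cycle 0 → 0 with weight 6 and length 1. So λ(A) = 6/1 = 6.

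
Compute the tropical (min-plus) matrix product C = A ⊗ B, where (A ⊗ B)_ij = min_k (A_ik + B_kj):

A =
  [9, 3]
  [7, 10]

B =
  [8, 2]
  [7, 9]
A ⊗ B =
  [10, 11]
  [15, 9]

Apply the min-plus product entry-by-entry:
  C[0][0] = min over k of (A[0][0] + B[0][0] = 9 + 8 = 17, A[0][1] + B[1][0] = 3 + 7 = 10) = 10 (attained at k = 1)
  C[0][1] = min over k of (A[0][0] + B[0][1] = 9 + 2 = 11, A[0][1] + B[1][1] = 3 + 9 = 12) = 11 (attained at k = 0)
  C[1][0] = min over k of (A[1][0] + B[0][0] = 7 + 8 = 15, A[1][1] + B[1][0] = 10 + 7 = 17) = 15 (attained at k = 0)
  C[1][1] = min over k of (A[1][0] + B[0][1] = 7 + 2 = 9, A[1][1] + B[1][1] = 10 + 9 = 19) = 9 (attained at k = 0)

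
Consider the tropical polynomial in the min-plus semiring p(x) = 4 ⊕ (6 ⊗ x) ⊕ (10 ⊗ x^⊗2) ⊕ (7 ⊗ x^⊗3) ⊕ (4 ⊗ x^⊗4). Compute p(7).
p(7) = 4

A tropical monomial a ⊗ x^⊗i evaluates to a + i · x. Evaluating each term at x = 7:
  Term 0 contributes 4 + 0 · 7 = 4
  Term 1 contributes 6 + 1 · 7 = 13
  Term 2 contributes 10 + 2 · 7 = 24
  Term 3 contributes 7 + 3 · 7 = 28
  Term 4 contributes 4 + 4 · 7 = 32
p(7) = ⊕ of these = min[4, 13, 24, 28, 32] = 4.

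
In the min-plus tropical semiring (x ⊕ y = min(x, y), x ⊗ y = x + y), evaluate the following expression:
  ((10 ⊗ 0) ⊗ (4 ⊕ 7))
((10 ⊗ 0) ⊗ (4 ⊕ 7)) = 14

Expand innermost to outermost. Recall ⊕ takes the minimum of its arguments and ⊗ takes their sum. Working out the expression ((10 ⊗ 0) ⊗ (4 ⊕ 7)) gives 14.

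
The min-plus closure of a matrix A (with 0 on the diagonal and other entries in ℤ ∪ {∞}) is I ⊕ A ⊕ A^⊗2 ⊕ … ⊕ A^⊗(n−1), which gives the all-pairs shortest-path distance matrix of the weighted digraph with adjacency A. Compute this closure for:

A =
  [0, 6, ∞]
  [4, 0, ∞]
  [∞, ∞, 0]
Closure =
  [0, 6, ∞]
  [4, 0, ∞]
  [∞, ∞, 0]

This is the Floyd-Warshall all-pairs shortest-path computation. For each intermediate vertex k = 0, 1, …, 2, update dist[i][j] ← min(dist[i][j], dist[i][k] + dist[k][j]). The final matrix gives, for each (i, j), the minimum total weight of any directed path from i to j (possibly empty when i = j).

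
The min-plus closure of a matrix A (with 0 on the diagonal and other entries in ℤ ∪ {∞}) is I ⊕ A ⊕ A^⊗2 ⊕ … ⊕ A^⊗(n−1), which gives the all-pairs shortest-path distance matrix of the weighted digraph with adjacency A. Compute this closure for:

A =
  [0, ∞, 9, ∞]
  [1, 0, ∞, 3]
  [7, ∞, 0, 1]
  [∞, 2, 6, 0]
Closure =
  [0, 12, 9, 10]
  [1, 0, 9, 3]
  [4, 3, 0, 1]
  [3, 2, 6, 0]

This is the Floyd-Warshall all-pairs shortest-path computation. For each intermediate vertex k = 0, 1, …, 3, update dist[i][j] ← min(dist[i][j], dist[i][k] + dist[k][j]). The final matrix gives, for each (i, j), the minimum total weight of any directed path from i to j (possibly empty when i = j).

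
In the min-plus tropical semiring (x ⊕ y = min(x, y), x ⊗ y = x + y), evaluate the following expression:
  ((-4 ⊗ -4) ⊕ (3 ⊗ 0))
((-4 ⊗ -4) ⊕ (3 ⊗ 0)) = -8

Expand innermost to outermost. Recall ⊕ takes the minimum of its arguments and ⊗ takes their sum. Working out the expression ((-4 ⊗ -4) ⊕ (3 ⊗ 0)) gives -8.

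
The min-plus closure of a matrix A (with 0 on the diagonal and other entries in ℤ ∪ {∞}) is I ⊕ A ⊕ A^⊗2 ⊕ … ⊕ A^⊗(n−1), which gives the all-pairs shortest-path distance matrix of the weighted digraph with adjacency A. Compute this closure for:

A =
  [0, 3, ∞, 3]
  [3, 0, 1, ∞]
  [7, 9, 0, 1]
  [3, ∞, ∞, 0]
Closure =
  [0, 3, 4, 3]
  [3, 0, 1, 2]
  [4, 7, 0, 1]
  [3, 6, 7, 0]

This is the Floyd-Warshall all-pairs shortest-path computation. For each intermediate vertex k = 0, 1, …, 3, update dist[i][j] ← min(dist[i][j], dist[i][k] + dist[k][j]). The final matrix gives, for each (i, j), the minimum total weight of any directed path from i to j (possibly empty when i = j).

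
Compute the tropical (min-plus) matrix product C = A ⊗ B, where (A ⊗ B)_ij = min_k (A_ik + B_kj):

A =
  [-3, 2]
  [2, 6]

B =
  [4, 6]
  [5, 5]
A ⊗ B =
  [1, 3]
  [6, 8]

Apply the min-plus product entry-by-entry:
  C[0][0] = min over k of (A[0][0] + B[0][0] = -3 + 4 = 1, A[0][1] + B[1][0] = 2 + 5 = 7) = 1 (attained at k = 0)
  C[0][1] = min over k of (A[0][0] + B[0][1] = -3 + 6 = 3, A[0][1] + B[1][1] = 2 + 5 = 7) = 3 (attained at k = 0)
  C[1][0] = min over k of (A[1][0] + B[0][0] = 2 + 4 = 6, A[1][1] + B[1][0] = 6 + 5 = 11) = 6 (attained at k = 0)
  C[1][1] = min over k of (A[1][0] + B[0][1] = 2 + 6 = 8, A[1][1] + B[1][1] = 6 + 5 = 11) = 8 (attained at k = 0)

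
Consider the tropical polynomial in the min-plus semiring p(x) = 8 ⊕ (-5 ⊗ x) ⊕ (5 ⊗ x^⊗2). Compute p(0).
p(0) = -5

A tropical monomial a ⊗ x^⊗i evaluates to a + i · x. Evaluating each term at x = 0:
  Term 0 contributes 8 + 0 · 0 = 8
  Term 1 contributes -5 + 1 · 0 = -5
  Term 2 contributes 5 + 2 · 0 = 5
p(0) = ⊕ of these = min[8, -5, 5] = -5.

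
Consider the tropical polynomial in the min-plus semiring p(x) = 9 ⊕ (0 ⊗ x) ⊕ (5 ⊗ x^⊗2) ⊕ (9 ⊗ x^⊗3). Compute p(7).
p(7) = 7

A tropical monomial a ⊗ x^⊗i evaluates to a + i · x. Evaluating each term at x = 7:
  Term 0 contributes 9 + 0 · 7 = 9
  Term 1 contributes 0 + 1 · 7 = 7
  Term 2 contributes 5 + 2 · 7 = 19
  Term 3 contributes 9 + 3 · 7 = 30
p(7) = ⊕ of these = min[9, 7, 19, 30] = 7.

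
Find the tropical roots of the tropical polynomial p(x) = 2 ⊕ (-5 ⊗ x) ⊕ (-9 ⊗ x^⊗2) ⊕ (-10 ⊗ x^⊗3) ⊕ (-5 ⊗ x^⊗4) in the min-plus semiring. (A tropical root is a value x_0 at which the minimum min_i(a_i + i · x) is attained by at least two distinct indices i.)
Roots: {-5, 1, 4, 7}

Each tropical root is a break point of the lower envelope of the lines y = a_i + i · x (there are 5 lines, with slopes 0, 1, ..., 4). Only the lines that attain the minimum somewhere contribute to roots; other lines are dominated. Here the surviving (envelope) indices are i = 4, i = 3, i = 2, i = 1, i = 0.
Intersections between consecutive envelope lines give the roots: for adjacent envelope indices i < j the intersection is x = (a_i − a_j) / (j − i). Reading off the sorted break points: {-5, 1, 4, 7}.
Verification: at each break x_0, at least two indices attain the minimum of min_i(a_i + i · x_0).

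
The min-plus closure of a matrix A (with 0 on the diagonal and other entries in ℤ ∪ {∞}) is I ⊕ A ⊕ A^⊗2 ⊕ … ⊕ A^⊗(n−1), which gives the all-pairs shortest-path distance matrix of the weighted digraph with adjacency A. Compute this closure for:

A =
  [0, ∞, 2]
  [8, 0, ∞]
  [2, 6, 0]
Closure =
  [0, 8, 2]
  [8, 0, 10]
  [2, 6, 0]

This is the Floyd-Warshall all-pairs shortest-path computation. For each intermediate vertex k = 0, 1, …, 2, update dist[i][j] ← min(dist[i][j], dist[i][k] + dist[k][j]). The final matrix gives, for each (i, j), the minimum total weight of any directed path from i to j (possibly empty when i = j).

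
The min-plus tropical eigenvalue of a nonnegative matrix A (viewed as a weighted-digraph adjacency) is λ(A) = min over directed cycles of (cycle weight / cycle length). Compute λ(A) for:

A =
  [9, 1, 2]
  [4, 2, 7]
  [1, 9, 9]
λ(A) = 3/2

Enumerate directed cycles and compute their means (weight / length). Sample:
  cycle 0 → 0: weight = 9, length = 1, mean = 9/1 ≈ 9.000
  cycle 1 → 1: weight = 2, length = 1, mean = 2/1 ≈ 2.000
  cycle 2 → 2: weight = 9, length = 1, mean = 9/1 ≈ 9.000
  cycle 0 → 1 → 0: weight = 5, length = 2, mean = 5/2 ≈ 2.500
  cycle 0 → 2 → 0: weight = 3, length = 2, mean = 3/2 ≈ 1.500
  cycle 1 → 0 → 1: weight = 5, length = 2, mean = 5/2 ≈ 2.500
Minimum mean = 1.500, attained e.g. along the cycle 0 → 2 → 0 with weight 3 and length 2. So λ(A) = 3/2 = 3/2.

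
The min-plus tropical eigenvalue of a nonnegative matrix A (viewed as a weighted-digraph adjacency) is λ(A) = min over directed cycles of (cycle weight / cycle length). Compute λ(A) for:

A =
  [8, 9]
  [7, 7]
λ(A) = 7

Enumerate directed cycles and compute their means (weight / length). Sample:
  cycle 0 → 0: weight = 8, length = 1, mean = 8/1 ≈ 8.000
  cycle 1 → 1: weight = 7, length = 1, mean = 7/1 ≈ 7.000
  cycle 0 → 1 → 0: weight = 16, length = 2, mean = 16/2 ≈ 8.000
  cycle 1 → 0 → 1: weight = 16, length = 2, mean = 16/2 ≈ 8.000
Minimum mean = 7.000, attained e.g. along the cycle 1 → 1 with weight 7 and length 1. So λ(A) = 7/1 = 7.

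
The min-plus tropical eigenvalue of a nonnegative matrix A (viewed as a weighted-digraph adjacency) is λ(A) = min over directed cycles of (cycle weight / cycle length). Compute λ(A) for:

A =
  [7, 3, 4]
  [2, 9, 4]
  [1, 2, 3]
λ(A) = 5/2

Enumerate directed cycles and compute their means (weight / length). Sample:
  cycle 0 → 0: weight = 7, length = 1, mean = 7/1 ≈ 7.000
  cycle 1 → 1: weight = 9, length = 1, mean = 9/1 ≈ 9.000
  cycle 2 → 2: weight = 3, length = 1, mean = 3/1 ≈ 3.000
  cycle 0 → 1 → 0: weight = 5, length = 2, mean = 5/2 ≈ 2.500
  cycle 0 → 2 → 0: weight = 5, length = 2, mean = 5/2 ≈ 2.500
  cycle 1 → 0 → 1: weight = 5, length = 2, mean = 5/2 ≈ 2.500
Minimum mean = 2.500, attained e.g. along the cycle 0 → 1 → 0 with weight 5 and length 2. So λ(A) = 5/2 = 5/2.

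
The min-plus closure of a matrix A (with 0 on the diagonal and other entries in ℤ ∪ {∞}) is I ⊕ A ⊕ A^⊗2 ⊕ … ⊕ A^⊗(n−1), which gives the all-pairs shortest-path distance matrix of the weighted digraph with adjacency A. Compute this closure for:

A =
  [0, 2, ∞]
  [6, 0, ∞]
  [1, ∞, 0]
Closure =
  [0, 2, ∞]
  [6, 0, ∞]
  [1, 3, 0]

This is the Floyd-Warshall all-pairs shortest-path computation. For each intermediate vertex k = 0, 1, …, 2, update dist[i][j] ← min(dist[i][j], dist[i][k] + dist[k][j]). The final matrix gives, for each (i, j), the minimum total weight of any directed path from i to j (possibly empty when i = j).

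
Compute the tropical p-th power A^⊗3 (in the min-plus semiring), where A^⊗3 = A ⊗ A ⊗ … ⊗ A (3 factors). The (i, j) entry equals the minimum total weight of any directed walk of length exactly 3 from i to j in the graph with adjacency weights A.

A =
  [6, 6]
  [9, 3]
A^⊗3 =
  [18, 12]
  [15, 9]

Each entry (A^⊗3)_ij equals the minimum over all length-3 walks i = v_0 → v_1 → … → v_3 = j of Σ_t A[v_t][v_{t+1}]. For example, for (i, j) = (0, 1) we minimise over 4 possible intermediate vertex sequences; the minimum is 12, attained along the walk 0 → 1 → 1 → 1.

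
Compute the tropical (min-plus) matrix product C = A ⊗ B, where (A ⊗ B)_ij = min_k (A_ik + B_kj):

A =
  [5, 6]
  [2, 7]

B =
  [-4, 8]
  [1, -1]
A ⊗ B =
  [1, 5]
  [-2, 6]

Apply the min-plus product entry-by-entry:
  C[0][0] = min over k of (A[0][0] + B[0][0] = 5 + -4 = 1, A[0][1] + B[1][0] = 6 + 1 = 7) = 1 (attained at k = 0)
  C[0][1] = min over k of (A[0][0] + B[0][1] = 5 + 8 = 13, A[0][1] + B[1][1] = 6 + -1 = 5) = 5 (attained at k = 1)
  C[1][0] = min over k of (A[1][0] + B[0][0] = 2 + -4 = -2, A[1][1] + B[1][0] = 7 + 1 = 8) = -2 (attained at k = 0)
  C[1][1] = min over k of (A[1][0] + B[0][1] = 2 + 8 = 10, A[1][1] + B[1][1] = 7 + -1 = 6) = 6 (attained at k = 1)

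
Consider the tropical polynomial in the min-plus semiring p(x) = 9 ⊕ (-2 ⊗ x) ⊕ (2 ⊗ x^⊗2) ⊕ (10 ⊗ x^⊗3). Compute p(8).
p(8) = 6

A tropical monomial a ⊗ x^⊗i evaluates to a + i · x. Evaluating each term at x = 8:
  Term 0 contributes 9 + 0 · 8 = 9
  Term 1 contributes -2 + 1 · 8 = 6
  Term 2 contributes 2 + 2 · 8 = 18
  Term 3 contributes 10 + 3 · 8 = 34
p(8) = ⊕ of these = min[9, 6, 18, 34] = 6.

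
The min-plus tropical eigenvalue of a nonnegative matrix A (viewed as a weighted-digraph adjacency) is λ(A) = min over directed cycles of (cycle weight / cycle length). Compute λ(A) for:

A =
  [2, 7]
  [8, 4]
λ(A) = 2

Enumerate directed cycles and compute their means (weight / length). Sample:
  cycle 0 → 0: weight = 2, length = 1, mean = 2/1 ≈ 2.000
  cycle 1 → 1: weight = 4, length = 1, mean = 4/1 ≈ 4.000
  cycle 0 → 1 → 0: weight = 15, length = 2, mean = 15/2 ≈ 7.500
  cycle 1 → 0 → 1: weight = 15, length = 2, mean = 15/2 ≈ 7.500
Minimum mean = 2.000, attained e.g. along the cycle 0 → 0 with weight 2 and length 1. So λ(A) = 2/1 = 2.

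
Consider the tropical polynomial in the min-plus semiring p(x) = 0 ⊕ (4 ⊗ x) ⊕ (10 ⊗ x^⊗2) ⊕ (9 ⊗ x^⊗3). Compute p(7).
p(7) = 0

A tropical monomial a ⊗ x^⊗i evaluates to a + i · x. Evaluating each term at x = 7:
  Term 0 contributes 0 + 0 · 7 = 0
  Term 1 contributes 4 + 1 · 7 = 11
  Term 2 contributes 10 + 2 · 7 = 24
  Term 3 contributes 9 + 3 · 7 = 30
p(7) = ⊕ of these = min[0, 11, 24, 30] = 0.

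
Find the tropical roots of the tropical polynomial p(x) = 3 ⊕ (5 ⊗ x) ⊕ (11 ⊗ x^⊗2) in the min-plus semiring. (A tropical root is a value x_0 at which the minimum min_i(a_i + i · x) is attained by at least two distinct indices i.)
Roots: {-6, -2}

Each tropical root is a break point of the lower envelope of the lines y = a_i + i · x (there are 3 lines, with slopes 0, 1, ..., 2). Only the lines that attain the minimum somewhere contribute to roots; other lines are dominated. Here the surviving (envelope) indices are i = 2, i = 1, i = 0.
Intersections between consecutive envelope lines give the roots: for adjacent envelope indices i < j the intersection is x = (a_i − a_j) / (j − i). Reading off the sorted break points: {-6, -2}.
Verification: at each break x_0, at least two indices attain the minimum of min_i(a_i + i · x_0).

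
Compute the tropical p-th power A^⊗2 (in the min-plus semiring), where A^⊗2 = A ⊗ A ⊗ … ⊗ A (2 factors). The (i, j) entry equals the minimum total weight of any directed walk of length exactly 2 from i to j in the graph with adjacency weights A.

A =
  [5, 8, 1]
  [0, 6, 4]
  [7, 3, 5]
A^⊗2 =
  [8, 4, 6]
  [5, 7, 1]
  [3, 8, 7]

Each entry (A^⊗2)_ij equals the minimum over all length-2 walks i = v_0 → v_1 → … → v_2 = j of Σ_t A[v_t][v_{t+1}]. For example, for (i, j) = (0, 2) we minimise over 3 possible intermediate vertex sequences; the minimum is 6, attained along the walk 0 → 0 → 2.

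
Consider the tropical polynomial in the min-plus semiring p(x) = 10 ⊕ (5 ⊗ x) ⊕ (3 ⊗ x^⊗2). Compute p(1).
p(1) = 5

A tropical monomial a ⊗ x^⊗i evaluates to a + i · x. Evaluating each term at x = 1:
  Term 0 contributes 10 + 0 · 1 = 10
  Term 1 contributes 5 + 1 · 1 = 6
  Term 2 contributes 3 + 2 · 1 = 5
p(1) = ⊕ of these = min[10, 6, 5] = 5.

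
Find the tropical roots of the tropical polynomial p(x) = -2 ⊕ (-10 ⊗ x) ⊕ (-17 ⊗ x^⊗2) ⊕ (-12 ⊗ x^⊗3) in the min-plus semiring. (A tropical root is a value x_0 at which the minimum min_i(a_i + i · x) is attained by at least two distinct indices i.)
Roots: {-5, 7, 8}

Each tropical root is a break point of the lower envelope of the lines y = a_i + i · x (there are 4 lines, with slopes 0, 1, ..., 3). Only the lines that attain the minimum somewhere contribute to roots; other lines are dominated. Here the surviving (envelope) indices are i = 3, i = 2, i = 1, i = 0.
Intersections between consecutive envelope lines give the roots: for adjacent envelope indices i < j the intersection is x = (a_i − a_j) / (j − i). Reading off the sorted break points: {-5, 7, 8}.
Verification: at each break x_0, at least two indices attain the minimum of min_i(a_i + i · x_0).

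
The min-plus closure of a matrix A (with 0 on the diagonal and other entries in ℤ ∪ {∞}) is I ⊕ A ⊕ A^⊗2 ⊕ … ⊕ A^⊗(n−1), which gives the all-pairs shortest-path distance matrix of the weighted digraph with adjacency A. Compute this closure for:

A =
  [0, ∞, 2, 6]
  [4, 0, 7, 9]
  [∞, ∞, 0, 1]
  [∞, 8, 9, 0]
Closure =
  [0, 11, 2, 3]
  [4, 0, 6, 7]
  [13, 9, 0, 1]
  [12, 8, 9, 0]

This is the Floyd-Warshall all-pairs shortest-path computation. For each intermediate vertex k = 0, 1, …, 3, update dist[i][j] ← min(dist[i][j], dist[i][k] + dist[k][j]). The final matrix gives, for each (i, j), the minimum total weight of any directed path from i to j (possibly empty when i = j).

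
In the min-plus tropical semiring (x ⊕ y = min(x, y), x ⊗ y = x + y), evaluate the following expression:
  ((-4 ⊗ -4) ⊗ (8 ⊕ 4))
((-4 ⊗ -4) ⊗ (8 ⊕ 4)) = -4

Expand innermost to outermost. Recall ⊕ takes the minimum of its arguments and ⊗ takes their sum. Working out the expression ((-4 ⊗ -4) ⊗ (8 ⊕ 4)) gives -4.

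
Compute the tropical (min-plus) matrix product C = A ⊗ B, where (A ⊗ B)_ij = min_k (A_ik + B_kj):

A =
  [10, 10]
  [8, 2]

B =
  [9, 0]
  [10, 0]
A ⊗ B =
  [19, 10]
  [12, 2]

Apply the min-plus product entry-by-entry:
  C[0][0] = min over k of (A[0][0] + B[0][0] = 10 + 9 = 19, A[0][1] + B[1][0] = 10 + 10 = 20) = 19 (attained at k = 0)
  C[0][1] = min over k of (A[0][0] + B[0][1] = 10 + 0 = 10, A[0][1] + B[1][1] = 10 + 0 = 10) = 10 (attained at k = 0)
  C[1][0] = min over k of (A[1][0] + B[0][0] = 8 + 9 = 17, A[1][1] + B[1][0] = 2 + 10 = 12) = 12 (attained at k = 1)
  C[1][1] = min over k of (A[1][0] + B[0][1] = 8 + 0 = 8, A[1][1] + B[1][1] = 2 + 0 = 2) = 2 (attained at k = 1)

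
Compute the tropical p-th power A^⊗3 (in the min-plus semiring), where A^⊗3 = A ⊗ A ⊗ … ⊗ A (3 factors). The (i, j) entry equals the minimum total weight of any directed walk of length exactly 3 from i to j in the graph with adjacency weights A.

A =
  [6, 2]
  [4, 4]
A^⊗3 =
  [10, 8]
  [10, 10]

Each entry (A^⊗3)_ij equals the minimum over all length-3 walks i = v_0 → v_1 → … → v_3 = j of Σ_t A[v_t][v_{t+1}]. For example, for (i, j) = (0, 1) we minimise over 4 possible intermediate vertex sequences; the minimum is 8, attained along the walk 0 → 1 → 0 → 1.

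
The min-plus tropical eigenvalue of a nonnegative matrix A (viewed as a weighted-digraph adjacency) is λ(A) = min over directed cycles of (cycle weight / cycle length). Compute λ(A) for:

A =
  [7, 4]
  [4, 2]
λ(A) = 2

Enumerate directed cycles and compute their means (weight / length). Sample:
  cycle 0 → 0: weight = 7, length = 1, mean = 7/1 ≈ 7.000
  cycle 1 → 1: weight = 2, length = 1, mean = 2/1 ≈ 2.000
  cycle 0 → 1 → 0: weight = 8, length = 2, mean = 8/2 ≈ 4.000
  cycle 1 → 0 → 1: weight = 8, length = 2, mean = 8/2 ≈ 4.000
Minimum mean = 2.000, attained e.g. along the cycle 1 → 1 with weight 2 and length 1. So λ(A) = 2/1 = 2.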